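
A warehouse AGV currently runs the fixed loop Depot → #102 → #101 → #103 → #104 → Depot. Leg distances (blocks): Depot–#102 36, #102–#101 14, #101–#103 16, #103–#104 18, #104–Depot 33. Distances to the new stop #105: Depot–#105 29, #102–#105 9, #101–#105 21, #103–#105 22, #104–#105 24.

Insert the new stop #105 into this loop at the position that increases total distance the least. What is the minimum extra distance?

Adding 2 blocks by placing #105 on the Depot–#102 leg.

Insertion cost between consecutive stops i–j is d(i,#105) + d(#105,j) − d(i,j):
  between Depot and #102: 29 + 9 − 36 = 2
  between #102 and #101: 9 + 21 − 14 = 16
  between #101 and #103: 21 + 22 − 16 = 27
  between #103 and #104: 22 + 24 − 18 = 28
  between #104 and Depot: 24 + 29 − 33 = 20
Cheapest insertion is between Depot and #102, adding 2.
New total = 117 + 2 = 119.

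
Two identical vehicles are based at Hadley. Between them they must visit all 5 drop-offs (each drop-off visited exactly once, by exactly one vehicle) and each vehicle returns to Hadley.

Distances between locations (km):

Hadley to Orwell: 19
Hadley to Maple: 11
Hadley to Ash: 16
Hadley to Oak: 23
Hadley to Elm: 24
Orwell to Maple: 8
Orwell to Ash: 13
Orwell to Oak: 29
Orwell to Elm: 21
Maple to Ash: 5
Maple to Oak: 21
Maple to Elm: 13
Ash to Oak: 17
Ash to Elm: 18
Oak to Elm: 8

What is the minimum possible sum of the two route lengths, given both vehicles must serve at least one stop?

Try each way of splitting the stops between the two vehicles (each non-empty) and, for each split, find the best tour for each vehicle:
  {Orwell} + {Maple, Ash, Oak, Elm}: 38 + 65 = 103
  {Maple} + {Orwell, Ash, Oak, Elm}: 22 + 81 = 103
  {Orwell, Maple} + {Ash, Oak, Elm}: 38 + 65 = 103
  {Ash} + {Orwell, Maple, Oak, Elm}: 32 + 71 = 103
  {Orwell, Ash} + {Maple, Oak, Elm}: 48 + 55 = 103
  {Maple, Ash} + {Orwell, Oak, Elm}: 32 + 71 = 103
  … (15 splits in total)
Best: vehicle 1 Hadley → Orwell → Hadley = 38; vehicle 2 Hadley → Maple → Ash → Oak → Elm → Hadley = 65; combined 103.

Minimum combined distance: 103 km.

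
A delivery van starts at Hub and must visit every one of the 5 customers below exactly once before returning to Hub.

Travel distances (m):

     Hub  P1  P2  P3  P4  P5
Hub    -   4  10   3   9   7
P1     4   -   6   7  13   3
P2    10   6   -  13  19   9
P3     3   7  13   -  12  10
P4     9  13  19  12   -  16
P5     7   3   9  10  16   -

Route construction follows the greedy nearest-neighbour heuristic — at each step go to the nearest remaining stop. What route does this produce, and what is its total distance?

50 m along Hub → P3 → P1 → P5 → P2 → P4 → Hub.

From Hub: distances to unvisited — P3=3, P1=4, P5=7, P4=9, P2=10. Nearest is P3 (3).
From P3: distances to unvisited — P1=7, P5=10, P4=12, P2=13. Nearest is P1 (7).
From P1: distances to unvisited — P5=3, P2=6, P4=13. Nearest is P5 (3).
From P5: distances to unvisited — P2=9, P4=16. Nearest is P2 (9).
From P2: distances to unvisited — P4=19. Nearest is P4 (19).
Return P4→Hub: 9.
Total = 3 + 7 + 3 + 9 + 19 + 9 = 50.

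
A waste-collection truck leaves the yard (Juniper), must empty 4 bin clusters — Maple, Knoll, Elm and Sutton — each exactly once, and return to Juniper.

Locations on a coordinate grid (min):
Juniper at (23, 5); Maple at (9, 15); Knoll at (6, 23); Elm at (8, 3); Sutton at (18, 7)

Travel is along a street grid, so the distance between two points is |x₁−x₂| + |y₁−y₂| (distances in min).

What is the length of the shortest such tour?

There are 12 distinct closed tours to check (reversals are equivalent).
Juniper→Maple→Knoll→Elm→Sutton→Juniper: 24+11+22+14+7 = 78
Juniper→Maple→Knoll→Sutton→Elm→Juniper: 24+11+28+14+17 = 94
Juniper→Maple→Elm→Knoll→Sutton→Juniper: 24+13+22+28+7 = 94
Juniper→Maple→Elm→Sutton→Knoll→Juniper: 24+13+14+28+35 = 114
Juniper→Maple→Sutton→Knoll→Elm→Juniper: 24+17+28+22+17 = 108
Juniper→Maple→Sutton→Elm→Knoll→Juniper: 24+17+14+22+35 = 112
Juniper→Knoll→Maple→Elm→Sutton→Juniper: 35+11+13+14+7 = 80
Juniper→Knoll→Maple→Sutton→Elm→Juniper: 35+11+17+14+17 = 94
Juniper→Knoll→Elm→Maple→Sutton→Juniper: 35+22+13+17+7 = 94
Juniper→Knoll→Sutton→Maple→Elm→Juniper: 35+28+17+13+17 = 110
Juniper→Elm→Maple→Knoll→Sutton→Juniper: 17+13+11+28+7 = 76
Juniper→Elm→Knoll→Maple→Sutton→Juniper: 17+22+11+17+7 = 74
The minimum is 74.
One optimal route: Juniper → Elm → Knoll → Maple → Sutton → Juniper (or its reverse).

74 min — the shortest possible round trip.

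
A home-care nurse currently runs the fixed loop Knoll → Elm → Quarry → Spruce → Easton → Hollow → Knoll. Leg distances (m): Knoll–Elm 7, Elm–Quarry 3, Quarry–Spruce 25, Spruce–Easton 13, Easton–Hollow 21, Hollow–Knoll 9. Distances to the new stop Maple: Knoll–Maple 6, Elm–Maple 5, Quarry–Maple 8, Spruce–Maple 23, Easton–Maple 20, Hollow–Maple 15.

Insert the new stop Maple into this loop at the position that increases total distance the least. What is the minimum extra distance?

Adding 4 m by placing Maple on the Knoll–Elm leg.

Insertion cost between consecutive stops i–j is d(i,Maple) + d(Maple,j) − d(i,j):
  between Knoll and Elm: 6 + 5 − 7 = 4
  between Elm and Quarry: 5 + 8 − 3 = 10
  between Quarry and Spruce: 8 + 23 − 25 = 6
  between Spruce and Easton: 23 + 20 − 13 = 30
  between Easton and Hollow: 20 + 15 − 21 = 14
  between Hollow and Knoll: 15 + 6 − 9 = 12
Cheapest insertion is between Knoll and Elm, adding 4.
New total = 78 + 4 = 82.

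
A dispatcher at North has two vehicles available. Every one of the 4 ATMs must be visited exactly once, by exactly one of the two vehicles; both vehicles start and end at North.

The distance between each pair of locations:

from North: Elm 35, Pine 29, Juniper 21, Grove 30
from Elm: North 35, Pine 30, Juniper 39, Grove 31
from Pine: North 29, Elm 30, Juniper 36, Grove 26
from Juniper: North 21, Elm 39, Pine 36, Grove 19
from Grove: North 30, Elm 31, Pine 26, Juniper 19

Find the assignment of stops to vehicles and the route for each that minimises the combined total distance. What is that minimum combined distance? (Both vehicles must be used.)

Check every non-empty split of the stops between the two vehicles; for each half take its own optimal tour:
  {Elm} + {Pine, Juniper, Grove}: 70 + 95 = 165
  {Pine} + {Elm, Juniper, Grove}: 58 + 106 = 164
  {Elm, Pine} + {Juniper, Grove}: 94 + 70 = 164
  {Juniper} + {Elm, Pine, Grove}: 42 + 120 = 162
  {Elm, Juniper} + {Pine, Grove}: 95 + 85 = 180
  {Pine, Juniper} + {Elm, Grove}: 86 + 96 = 182
  … (7 splits in total)
Best: vehicle 1 North → Juniper → North = 42; vehicle 2 North → Pine → Elm → Grove → North = 120; combined 162.

162 — the smallest possible combined total.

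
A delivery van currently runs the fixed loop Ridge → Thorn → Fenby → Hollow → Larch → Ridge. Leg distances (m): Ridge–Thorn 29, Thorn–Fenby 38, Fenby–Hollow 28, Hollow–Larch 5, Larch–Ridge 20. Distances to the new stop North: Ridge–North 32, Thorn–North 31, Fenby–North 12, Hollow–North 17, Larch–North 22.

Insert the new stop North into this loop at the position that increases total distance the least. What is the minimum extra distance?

+1 m — insert North between Fenby and Hollow.

Insertion cost between consecutive stops i–j is d(i,North) + d(North,j) − d(i,j):
  between Ridge and Thorn: 32 + 31 − 29 = 34
  between Thorn and Fenby: 31 + 12 − 38 = 5
  between Fenby and Hollow: 12 + 17 − 28 = 1
  between Hollow and Larch: 17 + 22 − 5 = 34
  between Larch and Ridge: 22 + 32 − 20 = 34
Cheapest insertion is between Fenby and Hollow, adding 1.
New total = 120 + 1 = 121.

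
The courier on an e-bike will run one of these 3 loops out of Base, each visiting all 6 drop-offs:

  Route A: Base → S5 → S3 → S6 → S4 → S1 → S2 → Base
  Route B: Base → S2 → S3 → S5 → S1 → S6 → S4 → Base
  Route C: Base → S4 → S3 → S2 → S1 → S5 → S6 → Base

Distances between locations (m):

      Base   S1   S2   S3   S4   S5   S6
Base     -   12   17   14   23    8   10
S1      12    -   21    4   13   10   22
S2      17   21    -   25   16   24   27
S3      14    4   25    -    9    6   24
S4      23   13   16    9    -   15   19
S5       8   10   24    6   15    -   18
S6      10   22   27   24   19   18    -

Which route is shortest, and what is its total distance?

Shortest is Route A, total 108 m.

Route A: 8 + 6 + 24 + 19 + 13 + 21 + 17 = 108
Route B: 17 + 25 + 6 + 10 + 22 + 19 + 23 = 122
Route C: 23 + 9 + 25 + 21 + 10 + 18 + 10 = 116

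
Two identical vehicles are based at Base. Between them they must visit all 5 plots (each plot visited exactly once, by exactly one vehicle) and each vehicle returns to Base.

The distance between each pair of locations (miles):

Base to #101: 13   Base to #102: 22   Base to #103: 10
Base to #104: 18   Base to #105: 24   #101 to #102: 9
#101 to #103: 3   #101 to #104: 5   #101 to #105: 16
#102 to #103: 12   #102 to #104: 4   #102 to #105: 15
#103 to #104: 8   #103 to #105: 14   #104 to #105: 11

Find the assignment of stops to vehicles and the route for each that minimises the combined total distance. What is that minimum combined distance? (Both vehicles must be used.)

Minimum combined distance: 81 miles.

There are 2^4 − 1 = 15 ways to divide the 5 stops into two non-empty groups. For each, the best each vehicle can do is its own shortest tour through its group:
  {#101} + {#102, #103, #104, #105}: 26 + 61 = 87
  {#102} + {#101, #103, #104, #105}: 44 + 53 = 97
  {#101, #102} + {#103, #104, #105}: 44 + 53 = 97
  {#103} + {#101, #102, #104, #105}: 20 + 61 = 81
  {#101, #103} + {#102, #104, #105}: 26 + 61 = 87
  {#102, #103} + {#101, #104, #105}: 44 + 53 = 97
  … (15 splits in total)
Best: vehicle 1 Base → #103 → Base = 20; vehicle 2 Base → #101 → #102 → #104 → #105 → Base = 61; combined 81.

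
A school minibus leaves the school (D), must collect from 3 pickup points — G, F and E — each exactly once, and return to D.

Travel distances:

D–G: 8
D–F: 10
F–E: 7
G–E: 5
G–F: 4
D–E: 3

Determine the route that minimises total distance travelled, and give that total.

D → G → F → E → D: 8+4+7+3 = 22
D → G → E → F → D: 8+5+7+10 = 30
D → F → G → E → D: 10+4+5+3 = 22
The minimum is 22.
One optimal route: D → G → F → E → D (or its reverse).

Minimum total distance: 22.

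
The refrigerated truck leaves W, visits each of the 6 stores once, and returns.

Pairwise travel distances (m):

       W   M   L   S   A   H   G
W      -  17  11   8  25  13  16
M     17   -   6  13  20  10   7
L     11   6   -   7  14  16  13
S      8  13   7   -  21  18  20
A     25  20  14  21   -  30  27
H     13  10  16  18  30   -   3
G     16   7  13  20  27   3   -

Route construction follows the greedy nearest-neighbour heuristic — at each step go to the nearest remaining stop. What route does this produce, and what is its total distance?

From W: distances to unvisited — S=8, L=11, H=13, G=16, M=17, A=25. Nearest is S (8).
From S: distances to unvisited — L=7, M=13, H=18, G=20, A=21. Nearest is L (7).
From L: distances to unvisited — M=6, G=13, A=14, H=16. Nearest is M (6).
From M: distances to unvisited — G=7, H=10, A=20. Nearest is G (7).
From G: distances to unvisited — H=3, A=27. Nearest is H (3).
From H: distances to unvisited — A=30. Nearest is A (30).
Return A→W: 25.
Total = 8 + 7 + 6 + 7 + 3 + 30 + 25 = 86.

Total distance 86 m via the nearest-neighbour route W → S → L → M → G → H → A → W.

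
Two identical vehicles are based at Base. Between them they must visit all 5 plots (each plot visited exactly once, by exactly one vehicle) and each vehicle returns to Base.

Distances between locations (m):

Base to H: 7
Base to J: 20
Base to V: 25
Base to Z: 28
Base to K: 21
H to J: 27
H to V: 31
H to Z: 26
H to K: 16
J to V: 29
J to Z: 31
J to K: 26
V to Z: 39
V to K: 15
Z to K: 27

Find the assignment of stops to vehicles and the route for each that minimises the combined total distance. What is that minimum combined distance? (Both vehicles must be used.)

Try each way of splitting the stops between the two vehicles (each non-empty) and, for each split, find the best tour for each vehicle:
  {H} + {J, V, Z, K}: 14 + 118 = 132
  {J} + {H, V, Z, K}: 40 + 100 = 140
  {H, J} + {V, Z, K}: 54 + 95 = 149
  {V} + {H, J, Z, K}: 50 + 101 = 151
  {H, V} + {J, Z, K}: 63 + 99 = 162
  {J, V} + {H, Z, K}: 74 + 78 = 152
  … (15 splits in total)
Best: vehicle 1 Base → H → Base = 14; vehicle 2 Base → J → Z → K → V → Base = 118; combined 132.

Minimum combined distance: 132 m.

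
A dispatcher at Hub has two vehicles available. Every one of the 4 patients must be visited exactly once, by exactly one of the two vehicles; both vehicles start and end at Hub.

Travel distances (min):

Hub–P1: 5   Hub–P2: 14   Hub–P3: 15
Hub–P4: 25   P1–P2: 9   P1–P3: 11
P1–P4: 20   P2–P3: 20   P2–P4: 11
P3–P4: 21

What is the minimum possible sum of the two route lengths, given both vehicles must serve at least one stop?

There are 2^3 − 1 = 7 ways to divide the 4 stops into two non-empty groups. For each, the best each vehicle can do is its own shortest tour through its group:
  {P1} + {P2, P3, P4}: 10 + 61 = 71
  {P2} + {P1, P3, P4}: 28 + 61 = 89
  {P1, P2} + {P3, P4}: 28 + 61 = 89
  {P3} + {P1, P2, P4}: 30 + 50 = 80
  {P1, P3} + {P2, P4}: 31 + 50 = 81
  {P2, P3} + {P1, P4}: 49 + 50 = 99
  … (7 splits in total)
Best: vehicle 1 Hub → P1 → Hub = 10; vehicle 2 Hub → P2 → P4 → P3 → Hub = 61; combined 71.

71 min — the smallest possible combined total.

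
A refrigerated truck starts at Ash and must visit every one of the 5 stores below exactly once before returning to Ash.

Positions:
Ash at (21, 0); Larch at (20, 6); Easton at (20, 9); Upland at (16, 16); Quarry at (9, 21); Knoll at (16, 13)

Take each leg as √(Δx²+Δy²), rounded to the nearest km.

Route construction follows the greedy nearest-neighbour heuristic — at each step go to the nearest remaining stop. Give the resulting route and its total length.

From Ash: distances to unvisited — Larch=6, Easton=9, Knoll=14, Upland=17, Quarry=24. Nearest is Larch (6).
From Larch: distances to unvisited — Easton=3, Knoll=8, Upland=11, Quarry=19. Nearest is Easton (3).
From Easton: distances to unvisited — Knoll=6, Upland=8, Quarry=16. Nearest is Knoll (6).
From Knoll: distances to unvisited — Upland=3, Quarry=11. Nearest is Upland (3).
From Upland: distances to unvisited — Quarry=9. Nearest is Quarry (9).
Return Quarry→Ash: 24.
Total = 6 + 3 + 6 + 3 + 9 + 24 = 51.

Total distance 51 km via the nearest-neighbour route Ash → Larch → Easton → Knoll → Upland → Quarry → Ash.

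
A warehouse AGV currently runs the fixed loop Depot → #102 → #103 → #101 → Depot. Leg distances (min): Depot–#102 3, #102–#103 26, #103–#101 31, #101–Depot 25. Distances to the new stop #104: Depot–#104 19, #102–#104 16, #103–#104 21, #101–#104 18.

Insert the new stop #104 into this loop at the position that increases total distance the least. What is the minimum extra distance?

Insertion cost between consecutive stops i–j is d(i,#104) + d(#104,j) − d(i,j):
  between Depot and #102: 19 + 16 − 3 = 32
  between #102 and #103: 16 + 21 − 26 = 11
  between #103 and #101: 21 + 18 − 31 = 8
  between #101 and Depot: 18 + 19 − 25 = 12
Cheapest insertion is between #103 and #101, adding 8.
New total = 85 + 8 = 93.

+8 min — insert #104 between #103 and #101.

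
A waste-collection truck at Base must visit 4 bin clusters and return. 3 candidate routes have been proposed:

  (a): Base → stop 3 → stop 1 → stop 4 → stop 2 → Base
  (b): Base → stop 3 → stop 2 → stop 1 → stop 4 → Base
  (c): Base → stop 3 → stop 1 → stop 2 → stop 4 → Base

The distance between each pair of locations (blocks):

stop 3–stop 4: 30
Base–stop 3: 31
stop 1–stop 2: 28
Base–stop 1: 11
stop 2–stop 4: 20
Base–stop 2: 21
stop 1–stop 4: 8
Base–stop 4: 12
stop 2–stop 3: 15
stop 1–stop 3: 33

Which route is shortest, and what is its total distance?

94 blocks — (b) is the shortest.

(a): 31 + 33 + 8 + 20 + 21 = 113
(b): 31 + 15 + 28 + 8 + 12 = 94
(c): 31 + 33 + 28 + 20 + 12 = 124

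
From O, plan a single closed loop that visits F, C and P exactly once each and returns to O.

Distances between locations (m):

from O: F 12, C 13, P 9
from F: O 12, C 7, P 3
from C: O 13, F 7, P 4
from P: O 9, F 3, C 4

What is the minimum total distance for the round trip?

32 m — the shortest possible round trip.

There are 3 distinct closed tours to check (reversals are equivalent).
O → F → C → P → O: 12+7+4+9 = 32
O → F → P → C → O: 12+3+4+13 = 32
O → C → F → P → O: 13+7+3+9 = 32
The minimum is 32.
One optimal route: O → F → C → P → O (or its reverse).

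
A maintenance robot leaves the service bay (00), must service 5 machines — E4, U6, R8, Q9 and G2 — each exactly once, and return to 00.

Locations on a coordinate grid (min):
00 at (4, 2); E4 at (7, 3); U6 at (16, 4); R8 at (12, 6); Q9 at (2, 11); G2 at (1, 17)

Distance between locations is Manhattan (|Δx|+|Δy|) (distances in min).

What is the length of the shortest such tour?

Minimum total distance: 60 min.

There are 60 distinct closed tours to check (reversals are equivalent).
00-E4-U6-R8-Q9-G2-00: 4+10+6+15+7+18 = 60
00-E4-U6-R8-G2-Q9-00: 4+10+6+22+7+11 = 60
00-E4-U6-Q9-R8-G2-00: 4+10+21+15+22+18 = 90
00-E4-U6-Q9-G2-R8-00: 4+10+21+7+22+12 = 76
00-E4-U6-G2-R8-Q9-00: 4+10+28+22+15+11 = 90
00-E4-U6-G2-Q9-R8-00: 4+10+28+7+15+12 = 76
00-E4-R8-U6-Q9-G2-00: 4+8+6+21+7+18 = 64
00-E4-R8-U6-G2-Q9-00: 4+8+6+28+7+11 = 64
00-E4-R8-Q9-U6-G2-00: 4+8+15+21+28+18 = 94
00-E4-R8-Q9-G2-U6-00: 4+8+15+7+28+14 = 76
00-E4-R8-G2-U6-Q9-00: 4+8+22+28+21+11 = 94
00-E4-R8-G2-Q9-U6-00: 4+8+22+7+21+14 = 76
00-E4-Q9-U6-R8-G2-00: 4+13+21+6+22+18 = 84
00-E4-Q9-U6-G2-R8-00: 4+13+21+28+22+12 = 100
… (46 more)
The minimum is 60.
One optimal route: 00 → E4 → U6 → R8 → Q9 → G2 → 00 (or its reverse).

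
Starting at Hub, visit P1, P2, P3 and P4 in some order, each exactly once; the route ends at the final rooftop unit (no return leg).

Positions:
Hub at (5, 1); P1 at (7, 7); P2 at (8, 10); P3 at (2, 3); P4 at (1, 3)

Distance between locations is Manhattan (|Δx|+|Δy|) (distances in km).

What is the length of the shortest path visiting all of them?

There are 4! = 24 possible orderings.
Hub - P1 - P2 - P3 - P4: 8+4+13+1 = 26
Hub - P1 - P2 - P4 - P3: 8+4+14+1 = 27
Hub - P1 - P3 - P2 - P4: 8+9+13+14 = 44
Hub - P1 - P3 - P4 - P2: 8+9+1+14 = 32
Hub - P1 - P4 - P2 - P3: 8+10+14+13 = 45
Hub - P1 - P4 - P3 - P2: 8+10+1+13 = 32
Hub - P2 - P1 - P3 - P4: 12+4+9+1 = 26
Hub - P2 - P1 - P4 - P3: 12+4+10+1 = 27
Hub - P2 - P3 - P1 - P4: 12+13+9+10 = 44
Hub - P2 - P3 - P4 - P1: 12+13+1+10 = 36
Hub - P2 - P4 - P1 - P3: 12+14+10+9 = 45
Hub - P2 - P4 - P3 - P1: 12+14+1+9 = 36
Hub - P3 - P1 - P2 - P4: 5+9+4+14 = 32
Hub - P3 - P1 - P4 - P2: 5+9+10+14 = 38
… (10 more)
Hub - P3 - P4 - P1 - P2: 5+1+10+4 = 20  ← best
The minimum is 20.
One shortest path: Hub → P3 → P4 → P1 → P2.

Minimum one-way distance = 20 km.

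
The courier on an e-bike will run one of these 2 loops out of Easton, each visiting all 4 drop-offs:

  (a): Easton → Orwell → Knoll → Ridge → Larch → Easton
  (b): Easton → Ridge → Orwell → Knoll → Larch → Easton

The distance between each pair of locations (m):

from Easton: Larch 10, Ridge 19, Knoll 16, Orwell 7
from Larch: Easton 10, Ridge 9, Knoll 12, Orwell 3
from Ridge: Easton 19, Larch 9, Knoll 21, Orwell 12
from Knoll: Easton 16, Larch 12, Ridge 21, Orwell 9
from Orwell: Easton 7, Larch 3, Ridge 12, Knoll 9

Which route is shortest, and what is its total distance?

(a): 7 + 9 + 21 + 9 + 10 = 56
(b): 19 + 12 + 9 + 12 + 10 = 62

Shortest is (a), total 56 m.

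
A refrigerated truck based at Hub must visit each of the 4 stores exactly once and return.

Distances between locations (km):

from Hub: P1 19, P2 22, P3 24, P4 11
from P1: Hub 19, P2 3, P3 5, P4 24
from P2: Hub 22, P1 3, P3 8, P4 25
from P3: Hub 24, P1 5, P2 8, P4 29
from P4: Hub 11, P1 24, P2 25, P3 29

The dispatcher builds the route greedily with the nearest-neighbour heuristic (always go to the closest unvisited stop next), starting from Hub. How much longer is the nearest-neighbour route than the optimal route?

2 km longer than the optimal tour.

Hub: P4=11, P1=19, P2=22, P3=24 ⇒ P4
P4: P1=24, P2=25, P3=29 ⇒ P1
P1: P2=3, P3=5 ⇒ P2
P2: P3=8 ⇒ P3
NN route Hub → P4 → P1 → P2 → P3 → Hub costs 70.
Optimal: Hub → P1 → P3 → P2 → P4 → Hub costs 68 (by enumerating all 12 distinct tours).
Excess = 70 − 68 = 2.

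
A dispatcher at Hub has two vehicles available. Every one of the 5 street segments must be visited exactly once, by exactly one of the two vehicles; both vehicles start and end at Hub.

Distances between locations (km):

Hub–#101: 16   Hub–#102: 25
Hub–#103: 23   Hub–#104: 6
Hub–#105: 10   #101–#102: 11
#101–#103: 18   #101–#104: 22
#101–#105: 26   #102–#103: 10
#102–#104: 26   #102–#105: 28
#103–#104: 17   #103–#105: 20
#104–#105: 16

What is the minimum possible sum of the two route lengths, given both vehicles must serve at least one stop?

Check every non-empty split of the stops between the two vehicles; for each half take its own optimal tour:
  {#101} + {#102, #103, #104, #105}: 32 + 71 = 103
  {#102} + {#101, #103, #104, #105}: 50 + 76 = 126
  {#101, #102} + {#103, #104, #105}: 52 + 53 = 105
  {#103} + {#101, #102, #104, #105}: 46 + 77 = 123
  {#101, #103} + {#102, #104, #105}: 57 + 70 = 127
  {#102, #103} + {#101, #104, #105}: 58 + 64 = 122
  … (15 splits in total)
  {#104} + {#101, #102, #103, #105}: 12 + 67 = 79  ← best
Best: vehicle 1 Hub → #104 → Hub = 12; vehicle 2 Hub → #101 → #102 → #103 → #105 → Hub = 67; combined 79.

Minimum combined distance: 79 km.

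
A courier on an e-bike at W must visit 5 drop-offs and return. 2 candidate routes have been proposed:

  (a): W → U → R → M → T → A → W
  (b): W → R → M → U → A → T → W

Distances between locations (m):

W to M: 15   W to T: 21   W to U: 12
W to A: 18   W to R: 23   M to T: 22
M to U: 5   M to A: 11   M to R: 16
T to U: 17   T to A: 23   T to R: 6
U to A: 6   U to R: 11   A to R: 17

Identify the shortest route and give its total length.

(a): 12 + 11 + 16 + 22 + 23 + 18 = 102
(b): 23 + 16 + 5 + 6 + 23 + 21 = 94

94 m — (b) is the shortest.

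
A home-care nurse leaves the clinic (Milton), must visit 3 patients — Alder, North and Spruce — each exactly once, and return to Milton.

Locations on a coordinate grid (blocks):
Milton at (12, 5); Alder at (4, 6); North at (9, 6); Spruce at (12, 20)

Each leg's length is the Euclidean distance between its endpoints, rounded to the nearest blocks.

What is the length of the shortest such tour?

39 blocks — the shortest possible round trip.

Milton-Alder-North-Spruce-Milton: 8+5+14+15 = 42
Milton-Alder-Spruce-North-Milton: 8+16+14+3 = 41
Milton-North-Alder-Spruce-Milton: 3+5+16+15 = 39
The minimum is 39.
One optimal route: Milton → North → Alder → Spruce → Milton (or its reverse).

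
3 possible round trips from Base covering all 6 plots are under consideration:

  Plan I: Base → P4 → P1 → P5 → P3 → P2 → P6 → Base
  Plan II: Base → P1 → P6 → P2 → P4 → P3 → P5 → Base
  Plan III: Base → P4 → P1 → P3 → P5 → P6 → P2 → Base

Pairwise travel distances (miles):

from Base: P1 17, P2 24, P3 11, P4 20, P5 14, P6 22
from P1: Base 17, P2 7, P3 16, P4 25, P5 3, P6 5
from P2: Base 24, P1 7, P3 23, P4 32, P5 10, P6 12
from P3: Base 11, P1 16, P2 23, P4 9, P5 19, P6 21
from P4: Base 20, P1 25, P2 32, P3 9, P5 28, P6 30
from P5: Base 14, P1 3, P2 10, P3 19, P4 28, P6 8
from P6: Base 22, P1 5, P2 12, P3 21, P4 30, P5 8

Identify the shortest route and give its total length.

Plan I: 20 + 25 + 3 + 19 + 23 + 12 + 22 = 124
Plan II: 17 + 5 + 12 + 32 + 9 + 19 + 14 = 108
Plan III: 20 + 25 + 16 + 19 + 8 + 12 + 24 = 124

108 miles — Plan II is the shortest.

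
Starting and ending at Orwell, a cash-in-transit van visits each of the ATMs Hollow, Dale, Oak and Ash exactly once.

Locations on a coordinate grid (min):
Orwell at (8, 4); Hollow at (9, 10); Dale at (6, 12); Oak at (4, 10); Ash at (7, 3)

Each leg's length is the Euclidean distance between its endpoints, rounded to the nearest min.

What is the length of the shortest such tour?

Shortest round trip = 22 min.

With 4 stops there are 4!/2 = 12 distinct round trips (a route and its reverse cost the same).
Orwell - Hollow - Dale - Oak - Ash - Orwell: 6+4+3+8+1 = 22
Orwell - Hollow - Dale - Ash - Oak - Orwell: 6+4+9+8+7 = 34
Orwell - Hollow - Oak - Dale - Ash - Orwell: 6+5+3+9+1 = 24
Orwell - Hollow - Oak - Ash - Dale - Orwell: 6+5+8+9+8 = 36
Orwell - Hollow - Ash - Dale - Oak - Orwell: 6+7+9+3+7 = 32
Orwell - Hollow - Ash - Oak - Dale - Orwell: 6+7+8+3+8 = 32
Orwell - Dale - Hollow - Oak - Ash - Orwell: 8+4+5+8+1 = 26
Orwell - Dale - Hollow - Ash - Oak - Orwell: 8+4+7+8+7 = 34
Orwell - Dale - Oak - Hollow - Ash - Orwell: 8+3+5+7+1 = 24
Orwell - Dale - Ash - Hollow - Oak - Orwell: 8+9+7+5+7 = 36
Orwell - Oak - Hollow - Dale - Ash - Orwell: 7+5+4+9+1 = 26
Orwell - Oak - Dale - Hollow - Ash - Orwell: 7+3+4+7+1 = 22
The minimum is 22.
One optimal route: Orwell → Hollow → Dale → Oak → Ash → Orwell (or its reverse).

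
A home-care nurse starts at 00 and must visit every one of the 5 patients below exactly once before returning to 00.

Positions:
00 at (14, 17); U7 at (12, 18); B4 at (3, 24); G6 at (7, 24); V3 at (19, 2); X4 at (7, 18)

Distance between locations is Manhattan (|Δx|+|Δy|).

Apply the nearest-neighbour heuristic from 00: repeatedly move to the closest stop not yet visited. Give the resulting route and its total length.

From 00: distances to unvisited — U7=3, X4=8, G6=14, B4=18, V3=20. Nearest is U7 (3).
From U7: distances to unvisited — X4=5, G6=11, B4=15, V3=23. Nearest is X4 (5).
From X4: distances to unvisited — G6=6, B4=10, V3=28. Nearest is G6 (6).
From G6: distances to unvisited — B4=4, V3=34. Nearest is B4 (4).
From B4: distances to unvisited — V3=38. Nearest is V3 (38).
Return V3→00: 20.
Total = 3 + 5 + 6 + 4 + 38 + 20 = 76.

Nearest-neighbour total = 76; route 00 → U7 → X4 → G6 → B4 → V3 → 00.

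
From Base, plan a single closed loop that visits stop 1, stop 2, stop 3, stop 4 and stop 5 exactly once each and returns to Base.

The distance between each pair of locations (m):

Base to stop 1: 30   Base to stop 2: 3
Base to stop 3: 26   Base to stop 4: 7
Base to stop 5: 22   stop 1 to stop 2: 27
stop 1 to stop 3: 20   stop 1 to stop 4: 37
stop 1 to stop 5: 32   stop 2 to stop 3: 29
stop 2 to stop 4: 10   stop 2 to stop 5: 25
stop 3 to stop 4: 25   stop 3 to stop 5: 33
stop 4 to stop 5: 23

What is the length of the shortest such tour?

Minimum total distance: 112 m.

There are 60 distinct closed tours to check (reversals are equivalent).
Base - stop 1 - stop 2 - stop 3 - stop 4 - stop 5 - Base: 30+27+29+25+23+22 = 156
Base - stop 1 - stop 2 - stop 3 - stop 5 - stop 4 - Base: 30+27+29+33+23+7 = 149
Base - stop 1 - stop 2 - stop 4 - stop 3 - stop 5 - Base: 30+27+10+25+33+22 = 147
Base - stop 1 - stop 2 - stop 4 - stop 5 - stop 3 - Base: 30+27+10+23+33+26 = 149
Base - stop 1 - stop 2 - stop 5 - stop 3 - stop 4 - Base: 30+27+25+33+25+7 = 147
Base - stop 1 - stop 2 - stop 5 - stop 4 - stop 3 - Base: 30+27+25+23+25+26 = 156
Base - stop 1 - stop 3 - stop 2 - stop 4 - stop 5 - Base: 30+20+29+10+23+22 = 134
Base - stop 1 - stop 3 - stop 2 - stop 5 - stop 4 - Base: 30+20+29+25+23+7 = 134
Base - stop 1 - stop 3 - stop 4 - stop 2 - stop 5 - Base: 30+20+25+10+25+22 = 132
Base - stop 1 - stop 3 - stop 4 - stop 5 - stop 2 - Base: 30+20+25+23+25+3 = 126
Base - stop 1 - stop 3 - stop 5 - stop 2 - stop 4 - Base: 30+20+33+25+10+7 = 125
Base - stop 1 - stop 3 - stop 5 - stop 4 - stop 2 - Base: 30+20+33+23+10+3 = 119
Base - stop 1 - stop 4 - stop 2 - stop 3 - stop 5 - Base: 30+37+10+29+33+22 = 161
Base - stop 1 - stop 4 - stop 2 - stop 5 - stop 3 - Base: 30+37+10+25+33+26 = 161
… (46 more)
Base - stop 2 - stop 4 - stop 3 - stop 1 - stop 5 - Base: 3+10+25+20+32+22 = 112  ← best
The minimum is 112.
One optimal route: Base → stop 2 → stop 4 → stop 3 → stop 1 → stop 5 → Base (or its reverse).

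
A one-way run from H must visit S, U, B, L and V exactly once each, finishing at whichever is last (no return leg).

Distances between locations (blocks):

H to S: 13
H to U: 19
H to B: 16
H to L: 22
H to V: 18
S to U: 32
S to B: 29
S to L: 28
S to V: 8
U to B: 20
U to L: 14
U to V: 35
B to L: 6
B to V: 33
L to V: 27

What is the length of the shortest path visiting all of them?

There are 5! = 120 possible orderings.
H - S - U - B - L - V: 13+32+20+6+27 = 98
H - S - U - B - V - L: 13+32+20+33+27 = 125
H - S - U - L - B - V: 13+32+14+6+33 = 98
H - S - U - L - V - B: 13+32+14+27+33 = 119
H - S - U - V - B - L: 13+32+35+33+6 = 119
H - S - U - V - L - B: 13+32+35+27+6 = 113
H - S - B - U - L - V: 13+29+20+14+27 = 103
H - S - B - U - V - L: 13+29+20+35+27 = 124
H - S - B - L - U - V: 13+29+6+14+35 = 97
H - S - B - L - V - U: 13+29+6+27+35 = 110
H - S - B - V - U - L: 13+29+33+35+14 = 124
H - S - B - V - L - U: 13+29+33+27+14 = 116
H - S - L - U - B - V: 13+28+14+20+33 = 108
H - S - L - U - V - B: 13+28+14+35+33 = 123
… (106 more)
H - S - V - B - L - U: 13+8+33+6+14 = 74  ← best
The minimum is 74.
One shortest path: H → S → V → B → L → U.

Shortest open route: 74 blocks.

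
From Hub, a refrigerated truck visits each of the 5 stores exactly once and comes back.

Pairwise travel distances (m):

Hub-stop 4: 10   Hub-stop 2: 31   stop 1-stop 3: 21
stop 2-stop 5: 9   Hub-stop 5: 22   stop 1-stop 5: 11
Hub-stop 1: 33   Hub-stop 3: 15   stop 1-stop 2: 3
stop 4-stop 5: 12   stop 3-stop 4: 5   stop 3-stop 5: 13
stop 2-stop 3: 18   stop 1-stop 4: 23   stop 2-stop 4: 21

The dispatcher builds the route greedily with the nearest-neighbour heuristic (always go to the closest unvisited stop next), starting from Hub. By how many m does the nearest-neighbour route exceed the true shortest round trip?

4 m longer than the optimal tour.

From Hub: stop 4=10, stop 3=15, stop 5=22, stop 2=31, stop 1=33 → choose stop 4 (10).
From stop 4: stop 3=5, stop 5=12, stop 2=21, stop 1=23 → choose stop 3 (5).
From stop 3: stop 5=13, stop 2=18, stop 1=21 → choose stop 5 (13).
From stop 5: stop 2=9, stop 1=11 → choose stop 2 (9).
From stop 2: stop 1=3 → choose stop 1 (3).
NN route Hub → stop 4 → stop 3 → stop 5 → stop 2 → stop 1 → Hub costs 73.
Optimal: Hub → stop 3 → stop 2 → stop 1 → stop 5 → stop 4 → Hub costs 69 (by enumerating all 60 distinct tours).
Excess = 73 − 69 = 4.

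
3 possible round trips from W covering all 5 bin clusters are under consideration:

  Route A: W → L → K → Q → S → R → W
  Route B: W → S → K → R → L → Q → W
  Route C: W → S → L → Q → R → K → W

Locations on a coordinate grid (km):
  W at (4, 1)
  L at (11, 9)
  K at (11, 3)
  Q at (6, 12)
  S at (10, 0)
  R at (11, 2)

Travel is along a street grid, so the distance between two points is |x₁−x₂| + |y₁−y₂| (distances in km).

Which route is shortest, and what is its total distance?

40 km — Route B is the shortest.

Route A: 15 + 6 + 14 + 16 + 3 + 8 = 62
Route B: 7 + 4 + 1 + 7 + 8 + 13 = 40
Route C: 7 + 10 + 8 + 15 + 1 + 9 = 50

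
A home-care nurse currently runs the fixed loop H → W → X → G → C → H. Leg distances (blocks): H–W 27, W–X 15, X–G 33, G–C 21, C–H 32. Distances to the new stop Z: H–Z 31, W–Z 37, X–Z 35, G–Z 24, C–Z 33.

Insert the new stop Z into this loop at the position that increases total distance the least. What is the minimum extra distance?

Adding 26 blocks by placing Z on the X–G leg.

Insertion cost between consecutive stops i–j is d(i,Z) + d(Z,j) − d(i,j):
  between H and W: 31 + 37 − 27 = 41
  between W and X: 37 + 35 − 15 = 57
  between X and G: 35 + 24 − 33 = 26
  between G and C: 24 + 33 − 21 = 36
  between C and H: 33 + 31 − 32 = 32
Cheapest insertion is between X and G, adding 26.
New total = 128 + 26 = 154.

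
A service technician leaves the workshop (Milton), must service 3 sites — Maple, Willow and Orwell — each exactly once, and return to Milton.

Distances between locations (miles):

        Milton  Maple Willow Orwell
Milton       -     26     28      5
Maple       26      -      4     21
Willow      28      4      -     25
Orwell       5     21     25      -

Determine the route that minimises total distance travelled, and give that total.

58 miles — the shortest possible round trip.

There are 3 distinct closed tours to check (reversals are equivalent).
Milton → Maple → Willow → Orwell → Milton: 26+4+25+5 = 60
Milton → Maple → Orwell → Willow → Milton: 26+21+25+28 = 100
Milton → Willow → Maple → Orwell → Milton: 28+4+21+5 = 58
The minimum is 58.
One optimal route: Milton → Willow → Maple → Orwell → Milton (or its reverse).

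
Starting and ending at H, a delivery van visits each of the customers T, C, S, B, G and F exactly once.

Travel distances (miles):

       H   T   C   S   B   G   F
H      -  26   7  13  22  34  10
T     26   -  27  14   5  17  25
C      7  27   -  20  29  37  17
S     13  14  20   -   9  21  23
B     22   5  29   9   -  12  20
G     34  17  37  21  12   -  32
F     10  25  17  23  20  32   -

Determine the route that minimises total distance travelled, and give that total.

With 6 stops there are 6!/2 = 360 distinct round trips (a route and its reverse cost the same).
H→T→C→S→B→G→F→H: 26+27+20+9+12+32+10 = 136
H→T→C→S→B→F→G→H: 26+27+20+9+20+32+34 = 168
H→T→C→S→G→B→F→H: 26+27+20+21+12+20+10 = 136
H→T→C→S→G→F→B→H: 26+27+20+21+32+20+22 = 168
H→T→C→S→F→B→G→H: 26+27+20+23+20+12+34 = 162
H→T→C→S→F→G→B→H: 26+27+20+23+32+12+22 = 162
H→T→C→B→S→G→F→H: 26+27+29+9+21+32+10 = 154
H→T→C→B→S→F→G→H: 26+27+29+9+23+32+34 = 180
… (352 more)
H→C→S→T→B→G→F→H: 7+20+14+5+12+32+10 = 100  ← best
The minimum is 100.
One optimal route: H → C → S → T → B → G → F → H (or its reverse).

100 miles — the shortest possible round trip.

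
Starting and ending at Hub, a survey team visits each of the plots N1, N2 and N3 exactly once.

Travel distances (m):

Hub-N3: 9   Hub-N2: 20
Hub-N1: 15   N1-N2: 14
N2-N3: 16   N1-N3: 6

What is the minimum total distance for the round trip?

With 3 stops there are 3!/2 = 3 distinct round trips (a route and its reverse cost the same).
Hub - N1 - N2 - N3 - Hub: 15+14+16+9 = 54
Hub - N1 - N3 - N2 - Hub: 15+6+16+20 = 57
Hub - N2 - N1 - N3 - Hub: 20+14+6+9 = 49
The minimum is 49.
One optimal route: Hub → N2 → N1 → N3 → Hub (or its reverse).

Shortest round trip = 49 m.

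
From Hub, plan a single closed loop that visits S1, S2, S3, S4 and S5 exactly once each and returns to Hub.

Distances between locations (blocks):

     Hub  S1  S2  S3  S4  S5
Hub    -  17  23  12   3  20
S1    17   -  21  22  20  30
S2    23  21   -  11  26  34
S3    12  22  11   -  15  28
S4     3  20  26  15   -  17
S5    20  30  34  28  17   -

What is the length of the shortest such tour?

94 blocks — the shortest possible round trip.

There are 60 distinct closed tours to check (reversals are equivalent).
Hub → S1 → S2 → S3 → S4 → S5 → Hub: 17+21+11+15+17+20 = 101
Hub → S1 → S2 → S3 → S5 → S4 → Hub: 17+21+11+28+17+3 = 97
Hub → S1 → S2 → S4 → S3 → S5 → Hub: 17+21+26+15+28+20 = 127
Hub → S1 → S2 → S4 → S5 → S3 → Hub: 17+21+26+17+28+12 = 121
Hub → S1 → S2 → S5 → S3 → S4 → Hub: 17+21+34+28+15+3 = 118
Hub → S1 → S2 → S5 → S4 → S3 → Hub: 17+21+34+17+15+12 = 116
Hub → S1 → S3 → S2 → S4 → S5 → Hub: 17+22+11+26+17+20 = 113
Hub → S1 → S3 → S2 → S5 → S4 → Hub: 17+22+11+34+17+3 = 104
Hub → S1 → S3 → S4 → S2 → S5 → Hub: 17+22+15+26+34+20 = 134
Hub → S1 → S3 → S4 → S5 → S2 → Hub: 17+22+15+17+34+23 = 128
Hub → S1 → S3 → S5 → S2 → S4 → Hub: 17+22+28+34+26+3 = 130
Hub → S1 → S3 → S5 → S4 → S2 → Hub: 17+22+28+17+26+23 = 133
Hub → S1 → S4 → S2 → S3 → S5 → Hub: 17+20+26+11+28+20 = 122
Hub → S1 → S4 → S2 → S5 → S3 → Hub: 17+20+26+34+28+12 = 137
… (46 more)
Hub → S3 → S2 → S1 → S5 → S4 → Hub: 12+11+21+30+17+3 = 94  ← best
The minimum is 94.
One optimal route: Hub → S3 → S2 → S1 → S5 → S4 → Hub (or its reverse).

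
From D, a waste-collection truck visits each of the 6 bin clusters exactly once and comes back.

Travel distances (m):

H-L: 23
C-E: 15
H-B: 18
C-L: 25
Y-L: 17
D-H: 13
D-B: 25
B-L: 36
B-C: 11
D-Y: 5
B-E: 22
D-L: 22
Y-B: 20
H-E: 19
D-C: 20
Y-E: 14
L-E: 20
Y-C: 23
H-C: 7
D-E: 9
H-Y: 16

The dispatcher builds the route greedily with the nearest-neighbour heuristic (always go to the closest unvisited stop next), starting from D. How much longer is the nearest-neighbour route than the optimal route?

D: Y=5, E=9, H=13, C=20, L=22, B=25 ⇒ Y
Y: E=14, H=16, L=17, B=20, C=23 ⇒ E
E: C=15, H=19, L=20, B=22 ⇒ C
C: H=7, B=11, L=25 ⇒ H
H: B=18, L=23 ⇒ B
B: L=36 ⇒ L
NN route D → Y → E → C → H → B → L → D costs 117.
Optimal: D → Y → L → H → C → B → E → D costs 94 (by enumerating all 360 distinct tours).
Excess = 117 − 94 = 23.

Excess over optimum: 23 m.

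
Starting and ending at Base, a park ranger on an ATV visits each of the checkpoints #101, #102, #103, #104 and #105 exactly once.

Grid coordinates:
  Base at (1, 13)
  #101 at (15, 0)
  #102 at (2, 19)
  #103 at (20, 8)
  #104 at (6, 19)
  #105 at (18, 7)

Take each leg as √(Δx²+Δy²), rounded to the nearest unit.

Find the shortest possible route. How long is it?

Base - #101 - #102 - #103 - #104 - #105 - Base: 19+23+21+18+17+18 = 116
Base - #101 - #102 - #103 - #105 - #104 - Base: 19+23+21+2+17+8 = 90
Base - #101 - #102 - #104 - #103 - #105 - Base: 19+23+4+18+2+18 = 84
Base - #101 - #102 - #104 - #105 - #103 - Base: 19+23+4+17+2+20 = 85
Base - #101 - #102 - #105 - #103 - #104 - Base: 19+23+20+2+18+8 = 90
Base - #101 - #102 - #105 - #104 - #103 - Base: 19+23+20+17+18+20 = 117
Base - #101 - #103 - #102 - #104 - #105 - Base: 19+9+21+4+17+18 = 88
Base - #101 - #103 - #102 - #105 - #104 - Base: 19+9+21+20+17+8 = 94
Base - #101 - #103 - #104 - #102 - #105 - Base: 19+9+18+4+20+18 = 88
Base - #101 - #103 - #104 - #105 - #102 - Base: 19+9+18+17+20+6 = 89
Base - #101 - #103 - #105 - #102 - #104 - Base: 19+9+2+20+4+8 = 62
Base - #101 - #103 - #105 - #104 - #102 - Base: 19+9+2+17+4+6 = 57
Base - #101 - #104 - #102 - #103 - #105 - Base: 19+21+4+21+2+18 = 85
Base - #101 - #104 - #102 - #105 - #103 - Base: 19+21+4+20+2+20 = 86
… (46 more)
The minimum is 57.
One optimal route: Base → #101 → #103 → #105 → #104 → #102 → Base (or its reverse).

Shortest round trip = 57.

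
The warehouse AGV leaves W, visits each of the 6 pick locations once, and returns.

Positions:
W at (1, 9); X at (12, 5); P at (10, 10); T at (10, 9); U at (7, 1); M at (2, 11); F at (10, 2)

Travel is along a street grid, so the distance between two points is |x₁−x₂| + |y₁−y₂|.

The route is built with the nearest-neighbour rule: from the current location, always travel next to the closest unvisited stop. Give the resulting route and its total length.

From W: distances to unvisited — M=3, T=9, P=10, U=14, X=15, F=16. Nearest is M (3).
From M: distances to unvisited — P=9, T=10, U=15, X=16, F=17. Nearest is P (9).
From P: distances to unvisited — T=1, X=7, F=8, U=12. Nearest is T (1).
From T: distances to unvisited — X=6, F=7, U=11. Nearest is X (6).
From X: distances to unvisited — F=5, U=9. Nearest is F (5).
From F: distances to unvisited — U=4. Nearest is U (4).
Return U→W: 14.
Total = 3 + 9 + 1 + 6 + 5 + 4 + 14 = 42.

42 along W → M → P → T → X → F → U → W.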